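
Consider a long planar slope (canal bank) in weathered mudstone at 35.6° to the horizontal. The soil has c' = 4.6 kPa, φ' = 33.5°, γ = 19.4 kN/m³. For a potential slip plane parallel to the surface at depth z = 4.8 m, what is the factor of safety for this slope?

For an infinite slope with a slip plane parallel to the surface (no pore pressure): FS = [c' + γz cos²β tanφ'] / [γz sinβ cosβ].
γz = 19.4·4.8 = 93.12 kN/m²
Numerator = 4.6 + 93.12·cos²35.6°·tan33.5° = 4.6 + 93.12·0.6611·0.6619 = 45.349 kPa
Denominator = 93.12·sin35.6°·cos35.6° = 93.12·0.5821·0.8131 = 44.076 kPa
FS = 45.349 / 44.076 = 1.029

FS = 1.03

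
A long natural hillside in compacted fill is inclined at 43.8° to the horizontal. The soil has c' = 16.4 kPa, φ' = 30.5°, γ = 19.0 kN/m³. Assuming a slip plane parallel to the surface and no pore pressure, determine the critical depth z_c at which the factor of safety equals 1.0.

Setting FS = 1.00 in FS = [c' + γz cos²β tanφ'] / [γz sinβ cosβ] and solving for z:
z = c' / [γ cosβ (FS·sinβ − cosβ·tanφ')]
  = 16.4 / [19.0·cos43.8°·(1.00·sin43.8° − cos43.8°·tan30.5°)]
  = 16.4 / [19.0·0.7218·(1.00·0.6921 − 0.7218·0.5890)]
  = 16.4 / 3.6614 = 4.479 m

z_c = 4.48 m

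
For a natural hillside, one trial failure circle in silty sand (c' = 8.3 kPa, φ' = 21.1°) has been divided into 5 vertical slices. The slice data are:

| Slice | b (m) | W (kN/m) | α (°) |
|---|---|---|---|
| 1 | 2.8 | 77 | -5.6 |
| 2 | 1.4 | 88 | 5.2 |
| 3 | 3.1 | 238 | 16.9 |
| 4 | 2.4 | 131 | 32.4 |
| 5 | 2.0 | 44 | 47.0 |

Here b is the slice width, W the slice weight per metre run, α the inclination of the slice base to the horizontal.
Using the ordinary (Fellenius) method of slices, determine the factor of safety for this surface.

Ordinary method of slices: FS = Σ[c'·Δl_i + (W_i cosα_i)·tanφ'] / Σ W_i sinα_i, with Δl_i = b_i / cosα_i.
Slice 1: Δl = 2.8/cos(-5.6°) = 2.813 m; N'_1 = 77·cos(-5.6°) = 76.6; c'Δl = 23.35; W sinα = -7.5
Slice 2: Δl = 1.4/cos5.2° = 1.406 m; N'_2 = 88·cos5.2° = 87.6; c'Δl = 11.67; W sinα = 8.0
Slice 3: Δl = 3.1/cos16.9° = 3.240 m; N'_3 = 238·cos16.9° = 227.7; c'Δl = 26.89; W sinα = 69.2
Slice 4: Δl = 2.4/cos32.4° = 2.842 m; N'_4 = 131·cos32.4° = 110.6; c'Δl = 23.59; W sinα = 70.2
Slice 5: Δl = 2.0/cos47.0° = 2.933 m; N'_5 = 44·cos47.0° = 30.0; c'Δl = 24.34; W sinα = 32.2
Σc'Δl = 109.8 kN/m; ΣN' = 532.6 kN/m; ΣW sinα = 172.0 kN/m
Resisting = 109.8 + 532.6·tan21.1° = 109.8 + 205.5 = 315.4 kN/m
FS = 315.4 / 172.0 = 1.833

FS = 1.83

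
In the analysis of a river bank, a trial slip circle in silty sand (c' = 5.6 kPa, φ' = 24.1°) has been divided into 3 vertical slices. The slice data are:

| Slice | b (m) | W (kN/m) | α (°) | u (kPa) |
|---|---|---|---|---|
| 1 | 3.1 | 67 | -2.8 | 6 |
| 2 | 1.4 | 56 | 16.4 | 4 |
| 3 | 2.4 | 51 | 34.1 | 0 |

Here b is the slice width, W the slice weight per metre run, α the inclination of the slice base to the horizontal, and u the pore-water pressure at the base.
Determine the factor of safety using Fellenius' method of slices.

FS = 2.52

Ordinary method of slices: FS = Σ[c'·Δl_i + (W_i cosα_i − u_i·Δl_i)·tanφ'] / Σ W_i sinα_i, with Δl_i = b_i / cosα_i.
Slice 1: Δl = 3.1/cos(-2.8°) = 3.104 m; N'_1 = 67·cos(-2.8°) − 6·3.104 = 48.3; c'Δl = 17.38; W sinα = -3.3
Slice 2: Δl = 1.4/cos16.4° = 1.459 m; N'_2 = 56·cos16.4° − 4·1.459 = 47.9; c'Δl = 8.17; W sinα = 15.8
Slice 3: Δl = 2.4/cos34.1° = 2.898 m; N'_3 = 51·cos34.1° − 0·2.898 = 42.2; c'Δl = 16.23; W sinα = 28.6
Σc'Δl = 41.8 kN/m; ΣN' = 138.4 kN/m; ΣW sinα = 41.1 kN/m
Resisting = 41.8 + 138.4·tan24.1° = 41.8 + 61.9 = 103.7 kN/m
FS = 103.7 / 41.1 = 2.521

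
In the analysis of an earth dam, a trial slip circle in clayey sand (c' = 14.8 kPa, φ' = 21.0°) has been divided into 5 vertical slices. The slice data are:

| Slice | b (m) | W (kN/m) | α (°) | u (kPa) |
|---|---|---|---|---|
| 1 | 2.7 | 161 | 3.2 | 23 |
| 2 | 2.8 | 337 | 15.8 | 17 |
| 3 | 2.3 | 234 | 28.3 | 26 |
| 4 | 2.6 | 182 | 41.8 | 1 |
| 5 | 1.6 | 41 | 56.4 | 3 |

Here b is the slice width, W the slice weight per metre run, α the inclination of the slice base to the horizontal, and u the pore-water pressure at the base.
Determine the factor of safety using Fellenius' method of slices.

FS = 1.28

Ordinary method of slices: FS = Σ[c'·Δl_i + (W_i cosα_i − u_i·Δl_i)·tanφ'] / Σ W_i sinα_i, with Δl_i = b_i / cosα_i.
Slice 1: Δl = 2.7/cos3.2° = 2.704 m; N'_1 = 161·cos3.2° − 23·2.704 = 98.6; c'Δl = 40.02; W sinα = 9.0
Slice 2: Δl = 2.8/cos15.8° = 2.910 m; N'_2 = 337·cos15.8° − 17·2.910 = 274.8; c'Δl = 43.07; W sinα = 91.8
Slice 3: Δl = 2.3/cos28.3° = 2.612 m; N'_3 = 234·cos28.3° − 26·2.612 = 138.1; c'Δl = 38.66; W sinα = 110.9
Slice 4: Δl = 2.6/cos41.8° = 3.488 m; N'_4 = 182·cos41.8° − 1·3.488 = 132.2; c'Δl = 51.62; W sinα = 121.3
Slice 5: Δl = 1.6/cos56.4° = 2.891 m; N'_5 = 41·cos56.4° − 3·2.891 = 14.0; c'Δl = 42.79; W sinα = 34.1
Σc'Δl = 216.2 kN/m; ΣN' = 657.7 kN/m; ΣW sinα = 367.1 kN/m
Resisting = 216.2 + 657.7·tan21.0° = 216.2 + 252.5 = 468.6 kN/m
FS = 468.6 / 367.1 = 1.276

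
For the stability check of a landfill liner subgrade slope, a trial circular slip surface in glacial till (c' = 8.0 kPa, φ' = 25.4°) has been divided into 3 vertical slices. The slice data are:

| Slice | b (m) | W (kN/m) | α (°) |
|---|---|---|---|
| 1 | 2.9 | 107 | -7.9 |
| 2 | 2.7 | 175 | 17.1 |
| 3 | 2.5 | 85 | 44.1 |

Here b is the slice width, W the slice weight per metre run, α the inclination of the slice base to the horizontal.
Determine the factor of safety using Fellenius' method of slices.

Ordinary method of slices: FS = Σ[c'·Δl_i + (W_i cosα_i)·tanφ'] / Σ W_i sinα_i, with Δl_i = b_i / cosα_i.
Slice 1: Δl = 2.9/cos(-7.9°) = 2.928 m; N'_1 = 107·cos(-7.9°) = 106.0; c'Δl = 23.42; W sinα = -14.7
Slice 2: Δl = 2.7/cos17.1° = 2.825 m; N'_2 = 175·cos17.1° = 167.3; c'Δl = 22.60; W sinα = 51.5
Slice 3: Δl = 2.5/cos44.1° = 3.481 m; N'_3 = 85·cos44.1° = 61.0; c'Δl = 27.85; W sinα = 59.2
Σc'Δl = 73.9 kN/m; ΣN' = 334.3 kN/m; ΣW sinα = 95.9 kN/m
Resisting = 73.9 + 334.3·tan25.4° = 73.9 + 158.7 = 232.6 kN/m
FS = 232.6 / 95.9 = 2.425

FS = 2.43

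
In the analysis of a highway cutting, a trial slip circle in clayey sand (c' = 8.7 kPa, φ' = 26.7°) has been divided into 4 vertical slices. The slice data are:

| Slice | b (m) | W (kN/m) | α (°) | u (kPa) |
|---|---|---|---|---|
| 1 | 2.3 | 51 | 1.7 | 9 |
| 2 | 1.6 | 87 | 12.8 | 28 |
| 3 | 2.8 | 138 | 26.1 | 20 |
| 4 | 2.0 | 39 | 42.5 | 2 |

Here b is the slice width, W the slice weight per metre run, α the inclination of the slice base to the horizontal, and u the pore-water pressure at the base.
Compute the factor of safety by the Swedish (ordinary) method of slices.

Ordinary method of slices: FS = Σ[c'·Δl_i + (W_i cosα_i − u_i·Δl_i)·tanφ'] / Σ W_i sinα_i, with Δl_i = b_i / cosα_i.
Slice 1: Δl = 2.3/cos1.7° = 2.301 m; N'_1 = 51·cos1.7° − 9·2.301 = 30.3; c'Δl = 20.02; W sinα = 1.5
Slice 2: Δl = 1.6/cos12.8° = 1.641 m; N'_2 = 87·cos12.8° − 28·1.641 = 38.9; c'Δl = 14.27; W sinα = 19.3
Slice 3: Δl = 2.8/cos26.1° = 3.118 m; N'_3 = 138·cos26.1° − 20·3.118 = 61.6; c'Δl = 27.13; W sinα = 60.7
Slice 4: Δl = 2.0/cos42.5° = 2.713 m; N'_4 = 39·cos42.5° − 2·2.713 = 23.3; c'Δl = 23.60; W sinα = 26.3
Σc'Δl = 85.0 kN/m; ΣN' = 154.1 kN/m; ΣW sinα = 107.8 kN/m
Resisting = 85.0 + 154.1·tan26.7° = 85.0 + 77.5 = 162.5 kN/m
FS = 162.5 / 107.8 = 1.507

FS = 1.51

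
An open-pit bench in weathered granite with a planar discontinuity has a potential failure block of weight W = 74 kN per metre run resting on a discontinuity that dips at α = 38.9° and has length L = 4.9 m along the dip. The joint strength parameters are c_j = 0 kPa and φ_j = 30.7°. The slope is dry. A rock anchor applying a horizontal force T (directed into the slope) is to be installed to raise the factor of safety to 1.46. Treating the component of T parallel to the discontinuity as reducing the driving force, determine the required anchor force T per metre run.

T = 22 kN/m

Resolving forces along and normal to the sliding plane, with the horizontal anchor force T adding T·sinα to the effective normal force and T·cosα acting up the plane against the driving force:
FS = [c_jL + (W cosα + T sinα) tanφ_j] / [W sinα − T cosα]
Without the anchor: N' = 57.6 kN/m, driving T_d = 46.5 kN/m, resisting R = 0·4.9 + 57.6·tan30.7° = 34.2 kN/m, FS = 0.74.
Setting FS = 1.46 and solving for T:
1.46·(46.5 − T cos38.9°) = 34.2 + T sin38.9°·tan30.7°
T·(sin38.9°·tan30.7° + 1.46·cos38.9°) = 1.46·46.5 − 34.2
T·(0.6280·0.5938 + 1.46·0.7782) = 67.8 − 34.2 = 33.7
T·1.5091 = 33.7
T = 22.3 kN/m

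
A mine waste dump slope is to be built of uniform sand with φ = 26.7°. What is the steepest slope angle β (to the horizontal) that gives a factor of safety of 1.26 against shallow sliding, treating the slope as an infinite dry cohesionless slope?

For an infinite dry cohesionless slope FS = tanφ/tanβ, so tanβ = tanφ / FS.
tanβ = tan26.7° / 1.26 = 0.5029 / 1.26 = 0.3992
β = arctan(0.3992) = 21.76°

β = 21.8°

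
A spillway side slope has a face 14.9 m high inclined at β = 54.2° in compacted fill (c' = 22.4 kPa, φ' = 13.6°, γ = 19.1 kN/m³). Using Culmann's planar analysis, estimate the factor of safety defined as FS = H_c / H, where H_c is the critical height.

FS = 1.03

H_c = (4c'/γ) · sinβ cosφ' / [1 − cos(β − φ')]
    = (4·22.4/19.1) · sin54.2°·cos13.6° / [1 − cos40.6°]
    = 4.691 · 0.7883 / 0.2407 = 15.36 m
FS = H_c / H = 15.36 / 14.9 = 1.031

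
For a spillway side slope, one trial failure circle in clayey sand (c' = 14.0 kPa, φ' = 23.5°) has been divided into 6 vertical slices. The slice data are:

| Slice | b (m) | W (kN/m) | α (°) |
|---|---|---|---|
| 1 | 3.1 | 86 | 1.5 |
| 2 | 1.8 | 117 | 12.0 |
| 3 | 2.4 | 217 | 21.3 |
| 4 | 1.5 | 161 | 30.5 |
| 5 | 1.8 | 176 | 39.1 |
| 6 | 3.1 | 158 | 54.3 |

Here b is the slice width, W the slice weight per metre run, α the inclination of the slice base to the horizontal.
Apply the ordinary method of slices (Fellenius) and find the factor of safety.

Ordinary method of slices: FS = Σ[c'·Δl_i + (W_i cosα_i)·tanφ'] / Σ W_i sinα_i, with Δl_i = b_i / cosα_i.
Slice 1: Δl = 3.1/cos1.5° = 3.101 m; N'_1 = 86·cos1.5° = 86.0; c'Δl = 43.41; W sinα = 2.3
Slice 2: Δl = 1.8/cos12.0° = 1.840 m; N'_2 = 117·cos12.0° = 114.4; c'Δl = 25.76; W sinα = 24.3
Slice 3: Δl = 2.4/cos21.3° = 2.576 m; N'_3 = 217·cos21.3° = 202.2; c'Δl = 36.06; W sinα = 78.8
Slice 4: Δl = 1.5/cos30.5° = 1.741 m; N'_4 = 161·cos30.5° = 138.7; c'Δl = 24.37; W sinα = 81.7
Slice 5: Δl = 1.8/cos39.1° = 2.319 m; N'_5 = 176·cos39.1° = 136.6; c'Δl = 32.47; W sinα = 111.0
Slice 6: Δl = 3.1/cos54.3° = 5.312 m; N'_6 = 158·cos54.3° = 92.2; c'Δl = 74.37; W sinα = 128.3
Σc'Δl = 236.5 kN/m; ΣN' = 770.1 kN/m; ΣW sinα = 426.4 kN/m
Resisting = 236.5 + 770.1·tan23.5° = 236.5 + 334.8 = 571.3 kN/m
FS = 571.3 / 426.4 = 1.340

FS = 1.34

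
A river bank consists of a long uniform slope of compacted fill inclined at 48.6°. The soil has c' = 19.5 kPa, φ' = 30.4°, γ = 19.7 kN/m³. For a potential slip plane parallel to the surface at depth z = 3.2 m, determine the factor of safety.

For an infinite slope with a slip plane parallel to the surface (no pore pressure): FS = [c' + γz cos²β tanφ'] / [γz sinβ cosβ].
γz = 19.7·3.2 = 63.04 kN/m²
Numerator = 19.5 + 63.04·cos²48.6°·tan30.4° = 19.5 + 63.04·0.4373·0.5867 = 35.675 kPa
Denominator = 63.04·sin48.6°·cos48.6° = 63.04·0.7501·0.6613 = 31.271 kPa
FS = 35.675 / 31.271 = 1.141

FS = 1.14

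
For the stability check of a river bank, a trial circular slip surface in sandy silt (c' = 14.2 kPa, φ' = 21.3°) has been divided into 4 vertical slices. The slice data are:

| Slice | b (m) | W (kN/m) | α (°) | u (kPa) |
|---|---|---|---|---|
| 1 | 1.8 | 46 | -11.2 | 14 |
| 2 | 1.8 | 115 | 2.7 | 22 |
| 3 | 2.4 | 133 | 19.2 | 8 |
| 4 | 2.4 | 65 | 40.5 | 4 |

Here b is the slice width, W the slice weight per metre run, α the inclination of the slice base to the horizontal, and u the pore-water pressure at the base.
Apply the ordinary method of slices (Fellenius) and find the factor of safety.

FS = 2.73

Ordinary method of slices: FS = Σ[c'·Δl_i + (W_i cosα_i − u_i·Δl_i)·tanφ'] / Σ W_i sinα_i, with Δl_i = b_i / cosα_i.
Slice 1: Δl = 1.8/cos(-11.2°) = 1.835 m; N'_1 = 46·cos(-11.2°) − 14·1.835 = 19.4; c'Δl = 26.06; W sinα = -8.9
Slice 2: Δl = 1.8/cos2.7° = 1.802 m; N'_2 = 115·cos2.7° − 22·1.802 = 75.2; c'Δl = 25.59; W sinα = 5.4
Slice 3: Δl = 2.4/cos19.2° = 2.541 m; N'_3 = 133·cos19.2° − 8·2.541 = 105.3; c'Δl = 36.09; W sinα = 43.7
Slice 4: Δl = 2.4/cos40.5° = 3.156 m; N'_4 = 65·cos40.5° − 4·3.156 = 36.8; c'Δl = 44.82; W sinα = 42.2
Σc'Δl = 132.6 kN/m; ΣN' = 236.7 kN/m; ΣW sinα = 82.4 kN/m
Resisting = 132.6 + 236.7·tan21.3° = 132.6 + 92.3 = 224.8 kN/m
FS = 224.8 / 82.4 = 2.728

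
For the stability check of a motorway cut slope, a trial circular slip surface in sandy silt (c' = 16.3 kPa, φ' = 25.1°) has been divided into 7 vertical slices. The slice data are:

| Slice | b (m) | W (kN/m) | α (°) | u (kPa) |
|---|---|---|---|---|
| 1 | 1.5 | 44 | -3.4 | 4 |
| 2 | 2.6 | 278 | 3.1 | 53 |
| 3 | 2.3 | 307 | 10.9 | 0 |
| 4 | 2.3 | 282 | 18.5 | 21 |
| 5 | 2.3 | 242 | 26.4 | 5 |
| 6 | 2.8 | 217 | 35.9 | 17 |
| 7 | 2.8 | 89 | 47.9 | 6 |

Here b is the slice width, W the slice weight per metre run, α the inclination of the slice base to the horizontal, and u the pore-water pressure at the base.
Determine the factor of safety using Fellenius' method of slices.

FS = 1.74

Ordinary method of slices: FS = Σ[c'·Δl_i + (W_i cosα_i − u_i·Δl_i)·tanφ'] / Σ W_i sinα_i, with Δl_i = b_i / cosα_i.
Slice 1: Δl = 1.5/cos(-3.4°) = 1.503 m; N'_1 = 44·cos(-3.4°) − 4·1.503 = 37.9; c'Δl = 24.49; W sinα = -2.6
Slice 2: Δl = 2.6/cos3.1° = 2.604 m; N'_2 = 278·cos3.1° − 53·2.604 = 139.6; c'Δl = 42.44; W sinα = 15.0
Slice 3: Δl = 2.3/cos10.9° = 2.342 m; N'_3 = 307·cos10.9° − 0·2.342 = 301.5; c'Δl = 38.18; W sinα = 58.1
Slice 4: Δl = 2.3/cos18.5° = 2.425 m; N'_4 = 282·cos18.5° − 21·2.425 = 216.5; c'Δl = 39.53; W sinα = 89.5
Slice 5: Δl = 2.3/cos26.4° = 2.568 m; N'_5 = 242·cos26.4° − 5·2.568 = 203.9; c'Δl = 41.85; W sinα = 107.6
Slice 6: Δl = 2.8/cos35.9° = 3.457 m; N'_6 = 217·cos35.9° − 17·3.457 = 117.0; c'Δl = 56.34; W sinα = 127.2
Slice 7: Δl = 2.8/cos47.9° = 4.176 m; N'_7 = 89·cos47.9° − 6·4.176 = 34.6; c'Δl = 68.08; W sinα = 66.0
Σc'Δl = 310.9 kN/m; ΣN' = 1051.0 kN/m; ΣW sinα = 460.8 kN/m
Resisting = 310.9 + 1051.0·tan25.1° = 310.9 + 492.3 = 803.2 kN/m
FS = 803.2 / 460.8 = 1.743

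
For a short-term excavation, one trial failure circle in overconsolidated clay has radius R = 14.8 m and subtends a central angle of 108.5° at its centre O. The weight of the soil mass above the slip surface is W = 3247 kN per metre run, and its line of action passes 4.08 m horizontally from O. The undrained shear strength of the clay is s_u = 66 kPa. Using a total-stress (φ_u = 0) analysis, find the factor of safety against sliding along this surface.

FS = 2.07

Taking moments about the centre O, the resisting moment is provided by the undrained shear strength acting along the arc:
Arc length L_a = R·θ = 14.8·(108.5°·π/180) = 14.8·1.8937 = 28.03 m
M_R = s_u·L_a·R = 66·28.03·14.8 = 27376.3 kN·m/m
M_D = W·d = 3247·4.08 = 13247.8 kN·m/m
FS = M_R / M_D = 27376.3 / 13247.8 = 2.066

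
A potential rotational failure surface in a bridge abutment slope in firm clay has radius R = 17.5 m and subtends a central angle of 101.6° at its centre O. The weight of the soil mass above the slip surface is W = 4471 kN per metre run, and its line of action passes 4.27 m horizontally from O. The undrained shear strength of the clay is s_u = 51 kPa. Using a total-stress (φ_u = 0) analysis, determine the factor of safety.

FS = 1.45

Taking moments about the centre O, the resisting moment is provided by the undrained shear strength acting along the arc:
Arc length L_a = R·θ = 17.5·(101.6°·π/180) = 17.5·1.7733 = 31.03 m
M_R = s_u·L_a·R = 51·31.03·17.5 = 27696.0 kN·m/m
M_D = W·d = 4471·4.27 = 19091.2 kN·m/m
FS = M_R / M_D = 27696.0 / 19091.2 = 1.451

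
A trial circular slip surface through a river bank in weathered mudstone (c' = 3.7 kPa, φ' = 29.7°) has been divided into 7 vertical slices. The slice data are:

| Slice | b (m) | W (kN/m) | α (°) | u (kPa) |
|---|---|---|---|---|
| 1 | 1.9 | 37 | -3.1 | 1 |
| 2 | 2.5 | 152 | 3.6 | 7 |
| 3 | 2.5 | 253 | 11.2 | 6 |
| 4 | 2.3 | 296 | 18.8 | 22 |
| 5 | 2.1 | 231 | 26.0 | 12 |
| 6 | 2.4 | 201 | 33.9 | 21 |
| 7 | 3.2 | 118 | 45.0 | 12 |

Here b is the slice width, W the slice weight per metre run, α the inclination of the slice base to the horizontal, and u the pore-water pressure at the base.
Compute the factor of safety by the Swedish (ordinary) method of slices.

FS = 1.36

Ordinary method of slices: FS = Σ[c'·Δl_i + (W_i cosα_i − u_i·Δl_i)·tanφ'] / Σ W_i sinα_i, with Δl_i = b_i / cosα_i.
Slice 1: Δl = 1.9/cos(-3.1°) = 1.903 m; N'_1 = 37·cos(-3.1°) − 1·1.903 = 35.0; c'Δl = 7.04; W sinα = -2.0
Slice 2: Δl = 2.5/cos3.6° = 2.505 m; N'_2 = 152·cos3.6° − 7·2.505 = 134.2; c'Δl = 9.27; W sinα = 9.5
Slice 3: Δl = 2.5/cos11.2° = 2.549 m; N'_3 = 253·cos11.2° − 6·2.549 = 232.9; c'Δl = 9.43; W sinα = 49.1
Slice 4: Δl = 2.3/cos18.8° = 2.430 m; N'_4 = 296·cos18.8° − 22·2.430 = 226.8; c'Δl = 8.99; W sinα = 95.4
Slice 5: Δl = 2.1/cos26.0° = 2.336 m; N'_5 = 231·cos26.0° − 12·2.336 = 179.6; c'Δl = 8.64; W sinα = 101.3
Slice 6: Δl = 2.4/cos33.9° = 2.892 m; N'_6 = 201·cos33.9° − 21·2.892 = 106.1; c'Δl = 10.70; W sinα = 112.1
Slice 7: Δl = 3.2/cos45.0° = 4.525 m; N'_7 = 118·cos45.0° − 12·4.525 = 29.1; c'Δl = 16.74; W sinα = 83.4
Σc'Δl = 70.8 kN/m; ΣN' = 943.7 kN/m; ΣW sinα = 448.9 kN/m
Resisting = 70.8 + 943.7·tan29.7° = 70.8 + 538.3 = 609.1 kN/m
FS = 609.1 / 448.9 = 1.357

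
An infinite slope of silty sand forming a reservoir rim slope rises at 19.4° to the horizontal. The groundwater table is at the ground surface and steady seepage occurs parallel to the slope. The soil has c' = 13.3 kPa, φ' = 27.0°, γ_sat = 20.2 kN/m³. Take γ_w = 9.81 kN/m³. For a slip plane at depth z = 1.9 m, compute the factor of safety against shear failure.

With seepage parallel to the slope and the water table at the surface, the effective normal stress on the slip plane uses the buoyant unit weight γ' = γ_sat − γ_w while the driving shear stress uses γ_sat:
FS = [c' + γ' z cos²β tanφ'] / [γ_sat z sinβ cosβ]
γ' = 20.2 − 9.81 = 10.39 kN/m³
Numerator = 13.3 + 10.39·1.9·cos²19.4°·tan27.0° = 13.3 + 10.39·1.9·0.8897·0.5095 = 22.249 kPa
Denominator = 20.2·1.9·sin19.4°·cos19.4° = 20.2·1.9·0.3322·0.9432 = 12.025 kPa
FS = 22.249 / 12.025 = 1.850

FS = 1.85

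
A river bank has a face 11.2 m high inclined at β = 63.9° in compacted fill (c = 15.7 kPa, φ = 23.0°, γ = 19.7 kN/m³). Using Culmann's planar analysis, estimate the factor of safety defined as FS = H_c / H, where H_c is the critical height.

H_c = (4c/γ) · sinβ cosφ / [1 − cos(β − φ)]
    = (4·15.7/19.7) · sin63.9°·cos23.0° / [1 − cos40.9°]
    = 3.188 · 0.8266 / 0.2441 = 10.79 m
FS = H_c / H = 10.79 / 11.2 = 0.964

FS = 0.96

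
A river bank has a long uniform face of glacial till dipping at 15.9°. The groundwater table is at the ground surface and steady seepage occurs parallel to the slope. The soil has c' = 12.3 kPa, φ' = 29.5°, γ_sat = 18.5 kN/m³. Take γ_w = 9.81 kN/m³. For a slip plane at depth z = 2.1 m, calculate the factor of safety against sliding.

FS = 2.13

With seepage parallel to the slope and the water table at the surface, the effective normal stress on the slip plane uses the buoyant unit weight γ' = γ_sat − γ_w while the driving shear stress uses γ_sat:
FS = [c' + γ' z cos²β tanφ'] / [γ_sat z sinβ cosβ]
γ' = 18.5 − 9.81 = 8.69 kN/m³
Numerator = 12.3 + 8.69·2.1·cos²15.9°·tan29.5° = 12.3 + 8.69·2.1·0.9249·0.5658 = 21.850 kPa
Denominator = 18.5·2.1·sin15.9°·cos15.9° = 18.5·2.1·0.2740·0.9617 = 10.236 kPa
FS = 21.850 / 10.236 = 2.135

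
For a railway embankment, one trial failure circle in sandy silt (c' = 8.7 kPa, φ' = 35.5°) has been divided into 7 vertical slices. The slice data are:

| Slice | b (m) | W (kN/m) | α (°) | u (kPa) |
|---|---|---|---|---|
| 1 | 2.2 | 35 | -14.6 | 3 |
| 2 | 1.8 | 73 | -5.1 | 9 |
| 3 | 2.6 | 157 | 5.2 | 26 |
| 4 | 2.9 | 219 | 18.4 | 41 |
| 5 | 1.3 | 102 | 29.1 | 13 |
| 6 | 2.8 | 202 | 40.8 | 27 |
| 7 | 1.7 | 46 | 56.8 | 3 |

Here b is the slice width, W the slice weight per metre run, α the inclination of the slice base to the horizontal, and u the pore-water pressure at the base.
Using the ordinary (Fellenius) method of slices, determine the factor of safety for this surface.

FS = 1.52

Ordinary method of slices: FS = Σ[c'·Δl_i + (W_i cosα_i − u_i·Δl_i)·tanφ'] / Σ W_i sinα_i, with Δl_i = b_i / cosα_i.
Slice 1: Δl = 2.2/cos(-14.6°) = 2.273 m; N'_1 = 35·cos(-14.6°) − 3·2.273 = 27.0; c'Δl = 19.78; W sinα = -8.8
Slice 2: Δl = 1.8/cos(-5.1°) = 1.807 m; N'_2 = 73·cos(-5.1°) − 9·1.807 = 56.4; c'Δl = 15.72; W sinα = -6.5
Slice 3: Δl = 2.6/cos5.2° = 2.611 m; N'_3 = 157·cos5.2° − 26·2.611 = 88.5; c'Δl = 22.71; W sinα = 14.2
Slice 4: Δl = 2.9/cos18.4° = 3.056 m; N'_4 = 219·cos18.4° − 41·3.056 = 82.5; c'Δl = 26.59; W sinα = 69.1
Slice 5: Δl = 1.3/cos29.1° = 1.488 m; N'_5 = 102·cos29.1° − 13·1.488 = 69.8; c'Δl = 12.94; W sinα = 49.6
Slice 6: Δl = 2.8/cos40.8° = 3.699 m; N'_6 = 202·cos40.8° − 27·3.699 = 53.0; c'Δl = 32.18; W sinα = 132.0
Slice 7: Δl = 1.7/cos56.8° = 3.105 m; N'_7 = 46·cos56.8° − 3·3.105 = 15.9; c'Δl = 27.01; W sinα = 38.5
Σc'Δl = 156.9 kN/m; ΣN' = 393.2 kN/m; ΣW sinα = 288.1 kN/m
Resisting = 156.9 + 393.2·tan35.5° = 156.9 + 280.4 = 437.4 kN/m
FS = 437.4 / 288.1 = 1.518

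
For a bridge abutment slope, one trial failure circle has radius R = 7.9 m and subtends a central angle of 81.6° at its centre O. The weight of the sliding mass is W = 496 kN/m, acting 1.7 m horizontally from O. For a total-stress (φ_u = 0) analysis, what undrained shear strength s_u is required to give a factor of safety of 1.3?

s_u = 12.3 kPa

FS = s_u·L_a·R / (W·d), so s_u = FS·W·d / (L_a·R).
Arc length L_a = R·θ = 7.9·(81.6°·π/180) = 7.9·1.4242 = 11.25 m
s_u = 1.3·496·1.7 / (11.25·7.9) = 1096.2 / 88.88 = 12.33 kPa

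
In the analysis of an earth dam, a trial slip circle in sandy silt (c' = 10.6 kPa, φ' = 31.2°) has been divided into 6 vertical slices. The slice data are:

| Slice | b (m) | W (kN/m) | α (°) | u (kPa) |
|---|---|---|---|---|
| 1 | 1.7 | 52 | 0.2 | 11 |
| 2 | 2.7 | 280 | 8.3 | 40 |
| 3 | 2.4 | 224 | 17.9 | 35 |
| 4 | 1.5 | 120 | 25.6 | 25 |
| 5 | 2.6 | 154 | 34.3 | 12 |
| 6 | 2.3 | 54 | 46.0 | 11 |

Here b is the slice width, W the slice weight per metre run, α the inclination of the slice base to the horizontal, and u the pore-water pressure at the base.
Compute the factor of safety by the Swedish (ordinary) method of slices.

Ordinary method of slices: FS = Σ[c'·Δl_i + (W_i cosα_i − u_i·Δl_i)·tanφ'] / Σ W_i sinα_i, with Δl_i = b_i / cosα_i.
Slice 1: Δl = 1.7/cos0.2° = 1.700 m; N'_1 = 52·cos0.2° − 11·1.700 = 33.3; c'Δl = 18.02; W sinα = 0.2
Slice 2: Δl = 2.7/cos8.3° = 2.729 m; N'_2 = 280·cos8.3° − 40·2.729 = 167.9; c'Δl = 28.92; W sinα = 40.4
Slice 3: Δl = 2.4/cos17.9° = 2.522 m; N'_3 = 224·cos17.9° − 35·2.522 = 124.9; c'Δl = 26.73; W sinα = 68.8
Slice 4: Δl = 1.5/cos25.6° = 1.663 m; N'_4 = 120·cos25.6° − 25·1.663 = 66.6; c'Δl = 17.63; W sinα = 51.9
Slice 5: Δl = 2.6/cos34.3° = 3.147 m; N'_5 = 154·cos34.3° − 12·3.147 = 89.5; c'Δl = 33.36; W sinα = 86.8
Slice 6: Δl = 2.3/cos46.0° = 3.311 m; N'_6 = 54·cos46.0° − 11·3.311 = 1.1; c'Δl = 35.10; W sinα = 38.8
Σc'Δl = 159.8 kN/m; ΣN' = 483.3 kN/m; ΣW sinα = 286.9 kN/m
Resisting = 159.8 + 483.3·tan31.2° = 159.8 + 292.7 = 452.5 kN/m
FS = 452.5 / 286.9 = 1.577

FS = 1.58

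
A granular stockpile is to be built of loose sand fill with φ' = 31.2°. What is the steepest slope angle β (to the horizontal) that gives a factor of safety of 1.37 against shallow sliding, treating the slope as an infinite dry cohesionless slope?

For an infinite dry cohesionless slope FS = tanφ'/tanβ, so tanβ = tanφ' / FS.
tanβ = tan31.2° / 1.37 = 0.6056 / 1.37 = 0.4421
β = arctan(0.4421) = 23.85°

β = 23.8°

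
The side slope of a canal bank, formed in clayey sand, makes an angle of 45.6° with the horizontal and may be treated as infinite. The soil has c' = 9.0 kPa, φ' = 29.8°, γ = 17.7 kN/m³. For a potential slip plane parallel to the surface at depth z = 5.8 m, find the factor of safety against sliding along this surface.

FS = 0.74

For an infinite slope with a slip plane parallel to the surface (no pore pressure): FS = [c' + γz cos²β tanφ'] / [γz sinβ cosβ].
γz = 17.7·5.8 = 102.66 kN/m²
Numerator = 9.0 + 102.66·cos²45.6°·tan29.8° = 9.0 + 102.66·0.4895·0.5727 = 37.781 kPa
Denominator = 102.66·sin45.6°·cos45.6° = 102.66·0.7145·0.6997 = 51.319 kPa
FS = 37.781 / 51.319 = 0.736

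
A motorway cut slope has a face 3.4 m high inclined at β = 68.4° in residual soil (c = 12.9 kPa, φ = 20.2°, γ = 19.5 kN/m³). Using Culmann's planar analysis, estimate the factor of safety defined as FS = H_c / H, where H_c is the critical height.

FS = 2.04

H_c = (4c/γ) · sinβ cosφ / [1 − cos(β − φ)]
    = (4·12.9/19.5) · sin68.4°·cos20.2° / [1 − cos48.2°]
    = 2.646 · 0.8726 / 0.3335 = 6.92 m
FS = H_c / H = 6.92 / 3.4 = 2.037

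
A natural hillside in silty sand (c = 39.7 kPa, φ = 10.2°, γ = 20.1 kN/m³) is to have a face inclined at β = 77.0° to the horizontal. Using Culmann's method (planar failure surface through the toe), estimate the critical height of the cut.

H_c = 12.50 m

Culmann's analysis gives the critical failure plane at α_cr = (β + φ)/2 = (77.0 + 10.2)/2 = 43.6°, and the critical height
H_c = (4c/γ) · sinβ cosφ / [1 − cos(β − φ)]
    = (4·39.7/20.1) · sin77.0°·cos10.2° / [1 − cos(66.8°)]
    = 7.900 · 0.9744·0.9842 / [1 − 0.3939]
    = 7.900 · 0.9590 / 0.6061
    = 12.50 m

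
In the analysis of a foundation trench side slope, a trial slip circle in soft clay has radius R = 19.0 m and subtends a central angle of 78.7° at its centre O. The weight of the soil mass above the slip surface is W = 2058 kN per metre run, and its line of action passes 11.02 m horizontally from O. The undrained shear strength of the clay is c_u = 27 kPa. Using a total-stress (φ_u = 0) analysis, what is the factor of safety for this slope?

Taking moments about the centre O, the resisting moment is provided by the undrained shear strength acting along the arc:
Arc length L_a = R·θ = 19.0·(78.7°·π/180) = 19.0·1.3736 = 26.10 m
M_R = c_u·L_a·R = 27·26.10·19.0 = 13388.2 kN·m/m
M_D = W·d = 2058·11.02 = 22679.2 kN·m/m
FS = M_R / M_D = 13388.2 / 22679.2 = 0.590

FS = 0.59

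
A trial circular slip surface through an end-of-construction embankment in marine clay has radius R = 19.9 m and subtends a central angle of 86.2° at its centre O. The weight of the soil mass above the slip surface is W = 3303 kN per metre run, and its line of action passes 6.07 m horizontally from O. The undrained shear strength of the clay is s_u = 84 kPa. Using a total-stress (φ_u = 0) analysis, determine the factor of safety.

FS = 2.50

Taking moments about the centre O, the resisting moment is provided by the undrained shear strength acting along the arc:
Arc length L_a = R·θ = 19.9·(86.2°·π/180) = 19.9·1.5045 = 29.94 m
M_R = s_u·L_a·R = 84·29.94·19.9 = 50046.1 kN·m/m
M_D = W·d = 3303·6.07 = 20049.2 kN·m/m
FS = M_R / M_D = 50046.1 / 20049.2 = 2.496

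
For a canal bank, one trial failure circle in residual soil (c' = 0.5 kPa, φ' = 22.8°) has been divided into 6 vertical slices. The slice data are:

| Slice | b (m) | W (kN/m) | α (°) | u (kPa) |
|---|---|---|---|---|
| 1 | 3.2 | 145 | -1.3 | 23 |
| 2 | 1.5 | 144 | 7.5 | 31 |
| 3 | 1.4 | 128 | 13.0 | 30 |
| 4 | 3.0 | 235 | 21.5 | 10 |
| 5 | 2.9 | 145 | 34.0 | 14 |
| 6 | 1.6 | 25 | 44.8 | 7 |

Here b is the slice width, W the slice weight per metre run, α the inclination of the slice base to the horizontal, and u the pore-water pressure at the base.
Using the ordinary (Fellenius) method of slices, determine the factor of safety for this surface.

Ordinary method of slices: FS = Σ[c'·Δl_i + (W_i cosα_i − u_i·Δl_i)·tanφ'] / Σ W_i sinα_i, with Δl_i = b_i / cosα_i.
Slice 1: Δl = 3.2/cos(-1.3°) = 3.201 m; N'_1 = 145·cos(-1.3°) − 23·3.201 = 71.3; c'Δl = 1.60; W sinα = -3.3
Slice 2: Δl = 1.5/cos7.5° = 1.513 m; N'_2 = 144·cos7.5° − 31·1.513 = 95.9; c'Δl = 0.76; W sinα = 18.8
Slice 3: Δl = 1.4/cos13.0° = 1.437 m; N'_3 = 128·cos13.0° − 30·1.437 = 81.6; c'Δl = 0.72; W sinα = 28.8
Slice 4: Δl = 3.0/cos21.5° = 3.224 m; N'_4 = 235·cos21.5° − 10·3.224 = 186.4; c'Δl = 1.61; W sinα = 86.1
Slice 5: Δl = 2.9/cos34.0° = 3.498 m; N'_5 = 145·cos34.0° − 14·3.498 = 71.2; c'Δl = 1.75; W sinα = 81.1
Slice 6: Δl = 1.6/cos44.8° = 2.255 m; N'_6 = 25·cos44.8° − 7·2.255 = 2.0; c'Δl = 1.13; W sinα = 17.6
Σc'Δl = 7.6 kN/m; ΣN' = 508.4 kN/m; ΣW sinα = 229.1 kN/m
Resisting = 7.6 + 508.4·tan22.8° = 7.6 + 213.7 = 221.3 kN/m
FS = 221.3 / 229.1 = 0.966

FS = 0.97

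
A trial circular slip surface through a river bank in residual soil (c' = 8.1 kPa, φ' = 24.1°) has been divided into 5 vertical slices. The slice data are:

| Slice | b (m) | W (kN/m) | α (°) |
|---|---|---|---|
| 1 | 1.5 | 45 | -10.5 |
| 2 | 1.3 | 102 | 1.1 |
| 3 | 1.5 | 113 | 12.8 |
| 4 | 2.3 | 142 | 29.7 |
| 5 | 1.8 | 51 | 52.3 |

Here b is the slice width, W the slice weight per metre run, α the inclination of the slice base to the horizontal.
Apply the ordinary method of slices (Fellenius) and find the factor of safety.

Ordinary method of slices: FS = Σ[c'·Δl_i + (W_i cosα_i)·tanφ'] / Σ W_i sinα_i, with Δl_i = b_i / cosα_i.
Slice 1: Δl = 1.5/cos(-10.5°) = 1.526 m; N'_1 = 45·cos(-10.5°) = 44.2; c'Δl = 12.36; W sinα = -8.2
Slice 2: Δl = 1.3/cos1.1° = 1.300 m; N'_2 = 102·cos1.1° = 102.0; c'Δl = 10.53; W sinα = 2.0
Slice 3: Δl = 1.5/cos12.8° = 1.538 m; N'_3 = 113·cos12.8° = 110.2; c'Δl = 12.46; W sinα = 25.0
Slice 4: Δl = 2.3/cos29.7° = 2.648 m; N'_4 = 142·cos29.7° = 123.3; c'Δl = 21.45; W sinα = 70.4
Slice 5: Δl = 1.8/cos52.3° = 2.943 m; N'_5 = 51·cos52.3° = 31.2; c'Δl = 23.84; W sinα = 40.4
Σc'Δl = 80.6 kN/m; ΣN' = 411.0 kN/m; ΣW sinα = 129.5 kN/m
Resisting = 80.6 + 411.0·tan24.1° = 80.6 + 183.8 = 264.5 kN/m
FS = 264.5 / 129.5 = 2.042

FS = 2.04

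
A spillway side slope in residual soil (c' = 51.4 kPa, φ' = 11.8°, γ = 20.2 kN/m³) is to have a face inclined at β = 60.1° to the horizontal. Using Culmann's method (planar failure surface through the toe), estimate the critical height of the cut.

Culmann's analysis gives the critical failure plane at α_cr = (β + φ')/2 = (60.1 + 11.8)/2 = 36.0°, and the critical height
H_c = (4c'/γ) · sinβ cosφ' / [1 − cos(β − φ')]
    = (4·51.4/20.2) · sin60.1°·cos11.8° / [1 − cos(48.3°)]
    = 10.178 · 0.8669·0.9789 / [1 − 0.6652]
    = 10.178 · 0.8486 / 0.3348
    = 25.80 m

H_c = 25.80 m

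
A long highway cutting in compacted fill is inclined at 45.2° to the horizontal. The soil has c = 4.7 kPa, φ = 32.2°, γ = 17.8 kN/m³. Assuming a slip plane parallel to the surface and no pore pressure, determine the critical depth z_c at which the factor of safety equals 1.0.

z_c = 1.41 m

Setting FS = 1.00 in FS = [c + γz cos²β tanφ] / [γz sinβ cosβ] and solving for z:
z = c / [γ cosβ (FS·sinβ − cosβ·tanφ)]
  = 4.7 / [17.8·cos45.2°·(1.00·sin45.2° − cos45.2°·tan32.2°)]
  = 4.7 / [17.8·0.7046·(1.00·0.7096 − 0.7046·0.6297)]
  = 4.7 / 3.3343 = 1.410 m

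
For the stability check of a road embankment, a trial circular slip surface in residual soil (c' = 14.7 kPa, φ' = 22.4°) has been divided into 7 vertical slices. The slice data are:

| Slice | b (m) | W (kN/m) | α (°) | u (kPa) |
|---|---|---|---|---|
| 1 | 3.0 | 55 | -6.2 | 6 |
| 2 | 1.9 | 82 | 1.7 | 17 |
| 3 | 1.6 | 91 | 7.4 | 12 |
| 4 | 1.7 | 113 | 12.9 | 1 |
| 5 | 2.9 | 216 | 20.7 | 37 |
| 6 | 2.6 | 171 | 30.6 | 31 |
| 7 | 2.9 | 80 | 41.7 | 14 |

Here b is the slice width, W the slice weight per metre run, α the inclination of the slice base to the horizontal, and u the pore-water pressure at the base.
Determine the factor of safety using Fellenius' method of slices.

FS = 1.75

Ordinary method of slices: FS = Σ[c'·Δl_i + (W_i cosα_i − u_i·Δl_i)·tanφ'] / Σ W_i sinα_i, with Δl_i = b_i / cosα_i.
Slice 1: Δl = 3.0/cos(-6.2°) = 3.018 m; N'_1 = 55·cos(-6.2°) − 6·3.018 = 36.6; c'Δl = 44.36; W sinα = -5.9
Slice 2: Δl = 1.9/cos1.7° = 1.901 m; N'_2 = 82·cos1.7° − 17·1.901 = 49.6; c'Δl = 27.94; W sinα = 2.4
Slice 3: Δl = 1.6/cos7.4° = 1.613 m; N'_3 = 91·cos7.4° − 12·1.613 = 70.9; c'Δl = 23.72; W sinα = 11.7
Slice 4: Δl = 1.7/cos12.9° = 1.744 m; N'_4 = 113·cos12.9° − 1·1.744 = 108.4; c'Δl = 25.64; W sinα = 25.2
Slice 5: Δl = 2.9/cos20.7° = 3.100 m; N'_5 = 216·cos20.7° − 37·3.100 = 87.4; c'Δl = 45.57; W sinα = 76.4
Slice 6: Δl = 2.6/cos30.6° = 3.021 m; N'_6 = 171·cos30.6° − 31·3.021 = 53.5; c'Δl = 44.40; W sinα = 87.0
Slice 7: Δl = 2.9/cos41.7° = 3.884 m; N'_7 = 80·cos41.7° − 14·3.884 = 5.4; c'Δl = 57.10; W sinα = 53.2
Σc'Δl = 268.7 kN/m; ΣN' = 411.8 kN/m; ΣW sinα = 250.1 kN/m
Resisting = 268.7 + 411.8·tan22.4° = 268.7 + 169.7 = 438.4 kN/m
FS = 438.4 / 250.1 = 1.753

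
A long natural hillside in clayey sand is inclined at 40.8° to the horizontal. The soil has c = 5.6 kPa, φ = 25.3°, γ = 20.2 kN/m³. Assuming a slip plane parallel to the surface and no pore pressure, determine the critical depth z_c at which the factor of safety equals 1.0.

Setting FS = 1.00 in FS = [c + γz cos²β tanφ] / [γz sinβ cosβ] and solving for z:
z = c / [γ cosβ (FS·sinβ − cosβ·tanφ)]
  = 5.6 / [20.2·cos40.8°·(1.00·sin40.8° − cos40.8°·tan25.3°)]
  = 5.6 / [20.2·0.7570·(1.00·0.6534 − 0.7570·0.4727)]
  = 5.6 / 4.5200 = 1.239 m

z_c = 1.24 m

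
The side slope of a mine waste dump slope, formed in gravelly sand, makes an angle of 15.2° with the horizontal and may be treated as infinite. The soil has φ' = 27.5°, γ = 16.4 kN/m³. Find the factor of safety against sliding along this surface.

For a dry cohesionless infinite slope the factor of safety is FS = tanφ' / tanβ.
FS = tan27.5° / tan15.2° = 0.5206 / 0.2717 = 1.916

FS = 1.92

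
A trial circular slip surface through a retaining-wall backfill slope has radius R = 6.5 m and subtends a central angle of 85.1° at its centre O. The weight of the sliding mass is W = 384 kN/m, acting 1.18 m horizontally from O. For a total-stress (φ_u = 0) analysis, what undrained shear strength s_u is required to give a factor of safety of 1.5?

FS = s_u·L_a·R / (W·d), so s_u = FS·W·d / (L_a·R).
Arc length L_a = R·θ = 6.5·(85.1°·π/180) = 6.5·1.4853 = 9.65 m
s_u = 1.5·384·1.18 / (9.65·6.5) = 679.7 / 62.75 = 10.83 kPa

s_u = 10.8 kPa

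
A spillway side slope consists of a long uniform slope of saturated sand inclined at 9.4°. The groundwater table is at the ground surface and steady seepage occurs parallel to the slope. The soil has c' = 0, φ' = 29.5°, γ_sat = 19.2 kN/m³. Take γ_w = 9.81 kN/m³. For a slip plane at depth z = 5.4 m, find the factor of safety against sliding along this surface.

With seepage parallel to the slope and the water table at the surface, the effective normal stress on the slip plane uses the buoyant unit weight γ' = γ_sat − γ_w while the driving shear stress uses γ_sat:
FS = [c' + γ' z cos²β tanφ'] / [γ_sat z sinβ cosβ]
(For c' = 0 this reduces to FS = (γ'/γ_sat)·tanφ'/tanβ.)
γ' = 19.2 − 9.81 = 9.39 kN/m³
Numerator = 0.0 + 9.39·5.4·cos²9.4°·tan29.5° = 0.0 + 9.39·5.4·0.9733·0.5658 = 27.923 kPa
Denominator = 19.2·5.4·sin9.4°·cos9.4° = 19.2·5.4·0.1633·0.9866 = 16.706 kPa
FS = 27.923 / 16.706 = 1.671

FS = 1.67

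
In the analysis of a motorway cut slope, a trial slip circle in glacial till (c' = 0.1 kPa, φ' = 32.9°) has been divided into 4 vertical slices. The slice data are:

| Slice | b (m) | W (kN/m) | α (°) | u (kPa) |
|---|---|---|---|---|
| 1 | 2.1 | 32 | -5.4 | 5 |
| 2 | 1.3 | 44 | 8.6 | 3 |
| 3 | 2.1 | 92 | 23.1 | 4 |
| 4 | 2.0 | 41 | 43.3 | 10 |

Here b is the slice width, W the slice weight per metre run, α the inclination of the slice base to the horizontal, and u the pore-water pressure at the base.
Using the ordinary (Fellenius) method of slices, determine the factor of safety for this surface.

FS = 1.34

Ordinary method of slices: FS = Σ[c'·Δl_i + (W_i cosα_i − u_i·Δl_i)·tanφ'] / Σ W_i sinα_i, with Δl_i = b_i / cosα_i.
Slice 1: Δl = 2.1/cos(-5.4°) = 2.109 m; N'_1 = 32·cos(-5.4°) − 5·2.109 = 21.3; c'Δl = 0.21; W sinα = -3.0
Slice 2: Δl = 1.3/cos8.6° = 1.315 m; N'_2 = 44·cos8.6° − 3·1.315 = 39.6; c'Δl = 0.13; W sinα = 6.6
Slice 3: Δl = 2.1/cos23.1° = 2.283 m; N'_3 = 92·cos23.1° − 4·2.283 = 75.5; c'Δl = 0.23; W sinα = 36.1
Slice 4: Δl = 2.0/cos43.3° = 2.748 m; N'_4 = 41·cos43.3° − 10·2.748 = 2.4; c'Δl = 0.27; W sinα = 28.1
Σc'Δl = 0.8 kN/m; ΣN' = 138.7 kN/m; ΣW sinα = 67.8 kN/m
Resisting = 0.8 + 138.7·tan32.9° = 0.8 + 89.7 = 90.6 kN/m
FS = 90.6 / 67.8 = 1.336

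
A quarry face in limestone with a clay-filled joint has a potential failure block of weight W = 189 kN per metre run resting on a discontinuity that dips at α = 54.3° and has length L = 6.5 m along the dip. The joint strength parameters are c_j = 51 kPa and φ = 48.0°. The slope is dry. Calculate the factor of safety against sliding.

Resolving the block weight along and normal to the plane and applying the Mohr–Coulomb strength on the joint:
N' = W cosα = 189·cos54.3° = 110.3 kN/m
Driving force T = W sinα = 189·sin54.3° = 153.5 kN/m
Resisting force R = c_j·L + N'·tanφ = 51·6.5 + 110.3·tan48.0° = 331.5 + 122.5 = 454.0 kN/m
FS = R / T = 454.0 / 153.5 = 2.958

FS = 2.96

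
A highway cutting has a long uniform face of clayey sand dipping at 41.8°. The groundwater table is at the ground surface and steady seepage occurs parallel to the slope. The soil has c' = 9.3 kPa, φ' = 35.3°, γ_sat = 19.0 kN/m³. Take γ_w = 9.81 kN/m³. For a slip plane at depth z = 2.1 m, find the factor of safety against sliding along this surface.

FS = 0.85

With seepage parallel to the slope and the water table at the surface, the effective normal stress on the slip plane uses the buoyant unit weight γ' = γ_sat − γ_w while the driving shear stress uses γ_sat:
FS = [c' + γ' z cos²β tanφ'] / [γ_sat z sinβ cosβ]
γ' = 19.0 − 9.81 = 9.19 kN/m³
Numerator = 9.3 + 9.19·2.1·cos²41.8°·tan35.3° = 9.3 + 9.19·2.1·0.5557·0.7080 = 16.894 kPa
Denominator = 19.0·2.1·sin41.8°·cos41.8° = 19.0·2.1·0.6665·0.7455 = 19.826 kPa
FS = 16.894 / 19.826 = 0.852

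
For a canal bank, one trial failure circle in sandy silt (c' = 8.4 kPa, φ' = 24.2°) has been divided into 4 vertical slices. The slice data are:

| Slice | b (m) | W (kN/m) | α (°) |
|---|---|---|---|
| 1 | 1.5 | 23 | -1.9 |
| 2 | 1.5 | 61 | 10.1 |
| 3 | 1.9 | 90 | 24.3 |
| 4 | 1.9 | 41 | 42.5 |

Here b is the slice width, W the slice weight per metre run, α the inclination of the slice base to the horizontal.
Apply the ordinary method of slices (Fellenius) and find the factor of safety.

Ordinary method of slices: FS = Σ[c'·Δl_i + (W_i cosα_i)·tanφ'] / Σ W_i sinα_i, with Δl_i = b_i / cosα_i.
Slice 1: Δl = 1.5/cos(-1.9°) = 1.501 m; N'_1 = 23·cos(-1.9°) = 23.0; c'Δl = 12.61; W sinα = -0.8
Slice 2: Δl = 1.5/cos10.1° = 1.524 m; N'_2 = 61·cos10.1° = 60.1; c'Δl = 12.80; W sinα = 10.7
Slice 3: Δl = 1.9/cos24.3° = 2.085 m; N'_3 = 90·cos24.3° = 82.0; c'Δl = 17.51; W sinα = 37.0
Slice 4: Δl = 1.9/cos42.5° = 2.577 m; N'_4 = 41·cos42.5° = 30.2; c'Δl = 21.65; W sinα = 27.7
Σc'Δl = 64.6 kN/m; ΣN' = 195.3 kN/m; ΣW sinα = 74.7 kN/m
Resisting = 64.6 + 195.3·tan24.2° = 64.6 + 87.8 = 152.3 kN/m
FS = 152.3 / 74.7 = 2.040

FS = 2.04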